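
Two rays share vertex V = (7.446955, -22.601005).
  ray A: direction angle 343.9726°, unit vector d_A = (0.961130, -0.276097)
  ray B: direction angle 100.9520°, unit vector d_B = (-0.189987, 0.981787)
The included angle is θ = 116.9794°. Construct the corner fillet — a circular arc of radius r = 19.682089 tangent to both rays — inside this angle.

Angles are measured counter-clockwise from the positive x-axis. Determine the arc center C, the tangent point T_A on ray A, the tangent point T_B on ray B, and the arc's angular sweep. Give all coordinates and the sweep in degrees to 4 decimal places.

bisector direction at 42.4623° = (0.737722,0.675105)
center distance |VC| = r/sin(θ/2) = 19.682089/sin(58.4897°) = 23.086243
C = V + |VC|·bis = (24.4782,-7.0154)
T_A = V + ((C−V)·d_A)·d_A = V + 12.0661·d_A = (19.0440,-25.9324)
T_B = V + ((C−V)·d_B)·d_B = V + 12.0661·d_B = (5.1546,-10.7547)
sweep = 180° − θ = 63.0206°

center=(24.4782,-7.0154) T_A=(19.0440,-25.9324) T_B=(5.1546,-10.7547) sweep=63.0206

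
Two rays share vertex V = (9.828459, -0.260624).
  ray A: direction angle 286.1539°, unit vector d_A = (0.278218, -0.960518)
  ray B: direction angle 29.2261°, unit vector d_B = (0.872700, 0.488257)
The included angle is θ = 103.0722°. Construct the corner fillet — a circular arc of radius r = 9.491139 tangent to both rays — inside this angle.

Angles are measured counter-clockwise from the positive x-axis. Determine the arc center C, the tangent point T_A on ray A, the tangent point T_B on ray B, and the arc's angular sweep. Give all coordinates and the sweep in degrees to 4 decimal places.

bisector direction at 337.6900° = (0.925143,-0.379618)
center distance |VC| = r/sin(θ/2) = 9.491139/sin(51.5361°) = 12.121502
C = V + |VC|·bis = (21.0426,-4.8622)
T_A = V + ((C−V)·d_A)·d_A = V + 7.5398·d_A = (11.9262,-7.5028)
T_B = V + ((C−V)·d_B)·d_B = V + 7.5398·d_B = (16.4085,3.4208)
sweep = 180° − θ = 76.9278°

center=(21.0426,-4.8622) T_A=(11.9262,-7.5028) T_B=(16.4085,3.4208) sweep=76.9278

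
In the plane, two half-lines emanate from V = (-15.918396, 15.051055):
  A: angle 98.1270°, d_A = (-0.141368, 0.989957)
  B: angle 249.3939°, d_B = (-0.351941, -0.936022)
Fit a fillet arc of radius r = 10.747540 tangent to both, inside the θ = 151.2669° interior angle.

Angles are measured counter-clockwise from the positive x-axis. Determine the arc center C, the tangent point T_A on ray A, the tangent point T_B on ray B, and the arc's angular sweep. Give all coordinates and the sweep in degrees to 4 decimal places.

bisector direction at 173.7604° = (-0.994076,0.108686)
center distance |VC| = r/sin(θ/2) = 10.747540/sin(75.6334°) = 11.094485
C = V + |VC|·bis = (-26.9472,16.2569)
T_A = V + ((C−V)·d_A)·d_A = V + 2.7528·d_A = (-16.3076,17.7762)
T_B = V + ((C−V)·d_B)·d_B = V + 2.7528·d_B = (-16.8872,12.4744)
sweep = 180° − θ = 28.7331°

center=(-26.9472,16.2569) T_A=(-16.3076,17.7762) T_B=(-16.8872,12.4744) sweep=28.7331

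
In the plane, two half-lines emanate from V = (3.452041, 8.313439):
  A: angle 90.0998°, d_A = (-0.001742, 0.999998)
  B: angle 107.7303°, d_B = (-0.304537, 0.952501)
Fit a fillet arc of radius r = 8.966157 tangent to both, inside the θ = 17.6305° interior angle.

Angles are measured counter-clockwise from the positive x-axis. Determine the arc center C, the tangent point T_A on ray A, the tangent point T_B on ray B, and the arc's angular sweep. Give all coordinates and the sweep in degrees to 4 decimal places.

bisector direction at 98.9150° = (-0.154970,0.987919)
center distance |VC| = r/sin(θ/2) = 8.966157/sin(8.8153°) = 58.507169
C = V + |VC|·bis = (-5.6148,66.1138)
T_A = V + ((C−V)·d_A)·d_A = V + 57.8161·d_A = (3.3513,66.1294)
T_B = V + ((C−V)·d_B)·d_B = V + 57.8161·d_B = (-14.1551,63.3833)
sweep = 180° − θ = 162.3695°

center=(-5.6148,66.1138) T_A=(3.3513,66.1294) T_B=(-14.1551,63.3833) sweep=162.3695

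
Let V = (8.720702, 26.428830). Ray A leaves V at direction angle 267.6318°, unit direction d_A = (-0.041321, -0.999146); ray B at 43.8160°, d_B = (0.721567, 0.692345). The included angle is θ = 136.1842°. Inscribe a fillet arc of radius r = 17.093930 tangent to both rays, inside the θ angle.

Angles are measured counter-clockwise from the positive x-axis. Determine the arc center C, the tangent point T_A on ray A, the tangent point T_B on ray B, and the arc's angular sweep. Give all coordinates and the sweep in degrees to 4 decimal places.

center=(25.5160,18.8539) T_A=(8.4366,19.5602) T_B=(13.6811,31.1883) sweep=43.8158

bisector direction at 335.7239° = (0.911575,-0.411134)
center distance |VC| = r/sin(θ/2) = 17.093930/sin(68.0921°) = 18.424455
C = V + |VC|·bis = (25.5160,18.8539)
T_A = V + ((C−V)·d_A)·d_A = V + 6.8745·d_A = (8.4366,19.5602)
T_B = V + ((C−V)·d_B)·d_B = V + 6.8745·d_B = (13.6811,31.1883)
sweep = 180° − θ = 43.8158°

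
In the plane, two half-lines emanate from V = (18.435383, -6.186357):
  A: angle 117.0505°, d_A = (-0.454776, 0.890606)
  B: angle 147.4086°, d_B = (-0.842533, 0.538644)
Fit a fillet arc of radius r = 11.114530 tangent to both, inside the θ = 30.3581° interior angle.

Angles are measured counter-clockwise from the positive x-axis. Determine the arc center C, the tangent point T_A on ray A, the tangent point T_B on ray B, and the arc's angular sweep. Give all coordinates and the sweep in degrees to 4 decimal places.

bisector direction at 132.2296° = (-0.672103,0.740458)
center distance |VC| = r/sin(θ/2) = 11.114530/sin(15.1791°) = 42.448391
C = V + |VC|·bis = (-10.0943,25.2449)
T_A = V + ((C−V)·d_A)·d_A = V + 40.9675·d_A = (-0.1956,30.2995)
T_B = V + ((C−V)·d_B)·d_B = V + 40.9675·d_B = (-16.0811,15.8805)
sweep = 180° − θ = 149.6419°

center=(-10.0943,25.2449) T_A=(-0.1956,30.2995) T_B=(-16.0811,15.8805) sweep=149.6419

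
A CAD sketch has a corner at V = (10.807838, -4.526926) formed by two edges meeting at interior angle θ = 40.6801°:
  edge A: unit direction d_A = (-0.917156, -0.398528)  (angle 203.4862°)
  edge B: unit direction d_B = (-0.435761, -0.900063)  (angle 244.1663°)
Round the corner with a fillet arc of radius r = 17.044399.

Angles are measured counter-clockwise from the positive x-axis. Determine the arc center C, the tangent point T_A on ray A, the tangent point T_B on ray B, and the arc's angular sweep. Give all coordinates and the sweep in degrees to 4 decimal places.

center=(-24.5687,-38.4829) T_A=(-31.3613,-22.8505) T_B=(-9.2276,-45.9102) sweep=139.3199

bisector direction at 223.8263° = (-0.721443,-0.692474)
center distance |VC| = r/sin(θ/2) = 17.044399/sin(20.3401°) = 49.035767
C = V + |VC|·bis = (-24.5687,-38.4829)
T_A = V + ((C−V)·d_A)·d_A = V + 45.9782·d_A = (-31.3613,-22.8505)
T_B = V + ((C−V)·d_B)·d_B = V + 45.9782·d_B = (-9.2276,-45.9102)
sweep = 180° − θ = 139.3199°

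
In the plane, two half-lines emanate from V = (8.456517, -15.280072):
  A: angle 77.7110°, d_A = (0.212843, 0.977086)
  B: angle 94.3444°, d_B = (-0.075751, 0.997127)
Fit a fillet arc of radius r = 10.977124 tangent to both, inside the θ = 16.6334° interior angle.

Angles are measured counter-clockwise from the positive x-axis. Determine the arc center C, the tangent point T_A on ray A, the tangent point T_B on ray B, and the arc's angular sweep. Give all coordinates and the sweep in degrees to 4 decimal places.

bisector direction at 86.0277° = (0.069274,0.997598)
center distance |VC| = r/sin(θ/2) = 10.977124/sin(8.3167°) = 75.890307
C = V + |VC|·bis = (13.7138,60.4279)
T_A = V + ((C−V)·d_A)·d_A = V + 75.0922·d_A = (24.4394,58.0915)
T_B = V + ((C−V)·d_B)·d_B = V + 75.0922·d_B = (2.7682,59.5964)
sweep = 180° − θ = 163.3666°

center=(13.7138,60.4279) T_A=(24.4394,58.0915) T_B=(2.7682,59.5964) sweep=163.3666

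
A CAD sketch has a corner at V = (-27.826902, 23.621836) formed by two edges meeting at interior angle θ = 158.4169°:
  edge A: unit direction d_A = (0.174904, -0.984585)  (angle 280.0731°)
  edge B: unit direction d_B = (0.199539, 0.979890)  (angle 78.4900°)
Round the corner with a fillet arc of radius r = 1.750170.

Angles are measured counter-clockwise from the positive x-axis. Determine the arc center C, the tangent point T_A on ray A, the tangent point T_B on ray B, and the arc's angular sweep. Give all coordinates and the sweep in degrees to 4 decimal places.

center=(-26.0454,23.5995) T_A=(-27.7686,23.2934) T_B=(-27.7603,23.9487) sweep=21.5831

bisector direction at 359.2816° = (0.999921,-0.012539)
center distance |VC| = r/sin(θ/2) = 1.750170/sin(79.2084°) = 1.781679
C = V + |VC|·bis = (-26.0454,23.5995)
T_A = V + ((C−V)·d_A)·d_A = V + 0.3336·d_A = (-27.7686,23.2934)
T_B = V + ((C−V)·d_B)·d_B = V + 0.3336·d_B = (-27.7603,23.9487)
sweep = 180° − θ = 21.5831°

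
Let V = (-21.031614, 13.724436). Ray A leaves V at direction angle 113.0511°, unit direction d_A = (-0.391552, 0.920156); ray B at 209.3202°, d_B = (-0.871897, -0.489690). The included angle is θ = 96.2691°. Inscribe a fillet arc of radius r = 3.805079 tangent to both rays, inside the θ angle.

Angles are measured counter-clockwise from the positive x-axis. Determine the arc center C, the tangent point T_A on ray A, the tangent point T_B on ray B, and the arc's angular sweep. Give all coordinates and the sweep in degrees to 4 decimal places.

bisector direction at 161.1857° = (-0.946569,0.322503)
center distance |VC| = r/sin(θ/2) = 3.805079/sin(48.1345°) = 5.109449
C = V + |VC|·bis = (-25.8681,15.3722)
T_A = V + ((C−V)·d_A)·d_A = V + 3.4100·d_A = (-22.3668,16.8621)
T_B = V + ((C−V)·d_B)·d_B = V + 3.4100·d_B = (-24.0047,12.0546)
sweep = 180° − θ = 83.7309°

center=(-25.8681,15.3722) T_A=(-22.3668,16.8621) T_B=(-24.0047,12.0546) sweep=83.7309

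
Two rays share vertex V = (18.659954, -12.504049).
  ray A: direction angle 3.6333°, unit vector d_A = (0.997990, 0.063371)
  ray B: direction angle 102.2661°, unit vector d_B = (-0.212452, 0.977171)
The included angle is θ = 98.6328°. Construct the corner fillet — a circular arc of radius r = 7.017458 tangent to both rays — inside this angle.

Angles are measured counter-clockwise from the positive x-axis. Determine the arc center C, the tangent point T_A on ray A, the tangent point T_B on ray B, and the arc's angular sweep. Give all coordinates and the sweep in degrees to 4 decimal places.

center=(24.2356,-5.1184) T_A=(24.6803,-12.1218) T_B=(17.3783,-6.6093) sweep=81.3672

bisector direction at 52.9497° = (0.602516,0.798107)
center distance |VC| = r/sin(θ/2) = 7.017458/sin(49.3164°) = 9.253942
C = V + |VC|·bis = (24.2356,-5.1184)
T_A = V + ((C−V)·d_A)·d_A = V + 6.0325·d_A = (24.6803,-12.1218)
T_B = V + ((C−V)·d_B)·d_B = V + 6.0325·d_B = (17.3783,-6.6093)
sweep = 180° − θ = 81.3672°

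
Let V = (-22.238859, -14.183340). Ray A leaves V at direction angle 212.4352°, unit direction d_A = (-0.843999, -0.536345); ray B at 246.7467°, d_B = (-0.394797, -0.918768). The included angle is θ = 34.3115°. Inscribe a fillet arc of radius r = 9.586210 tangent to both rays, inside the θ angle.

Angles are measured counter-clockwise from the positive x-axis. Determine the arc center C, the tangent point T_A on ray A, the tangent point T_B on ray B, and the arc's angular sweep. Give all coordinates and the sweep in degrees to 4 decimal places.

center=(-43.3060,-38.9292) T_A=(-48.4475,-30.8384) T_B=(-34.4985,-42.7138) sweep=145.6885

bisector direction at 229.5910° = (-0.648240,-0.761436)
center distance |VC| = r/sin(θ/2) = 9.586210/sin(17.1558°) = 32.498911
C = V + |VC|·bis = (-43.3060,-38.9292)
T_A = V + ((C−V)·d_A)·d_A = V + 31.0529·d_A = (-48.4475,-30.8384)
T_B = V + ((C−V)·d_B)·d_B = V + 31.0529·d_B = (-34.4985,-42.7138)
sweep = 180° − θ = 145.6885°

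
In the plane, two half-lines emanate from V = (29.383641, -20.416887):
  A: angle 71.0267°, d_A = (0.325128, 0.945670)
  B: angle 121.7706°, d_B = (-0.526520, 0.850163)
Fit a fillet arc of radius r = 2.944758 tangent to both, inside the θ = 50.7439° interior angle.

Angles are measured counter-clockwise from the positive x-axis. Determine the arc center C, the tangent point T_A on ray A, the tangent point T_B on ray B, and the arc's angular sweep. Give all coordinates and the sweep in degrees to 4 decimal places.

bisector direction at 96.3987° = (-0.111446,0.993771)
center distance |VC| = r/sin(θ/2) = 2.944758/sin(25.3719°) = 6.872362
C = V + |VC|·bis = (28.6177,-13.5873)
T_A = V + ((C−V)·d_A)·d_A = V + 6.2095·d_A = (31.4025,-14.5448)
T_B = V + ((C−V)·d_B)·d_B = V + 6.2095·d_B = (26.1142,-15.1378)
sweep = 180° − θ = 129.2561°

center=(28.6177,-13.5873) T_A=(31.4025,-14.5448) T_B=(26.1142,-15.1378) sweep=129.2561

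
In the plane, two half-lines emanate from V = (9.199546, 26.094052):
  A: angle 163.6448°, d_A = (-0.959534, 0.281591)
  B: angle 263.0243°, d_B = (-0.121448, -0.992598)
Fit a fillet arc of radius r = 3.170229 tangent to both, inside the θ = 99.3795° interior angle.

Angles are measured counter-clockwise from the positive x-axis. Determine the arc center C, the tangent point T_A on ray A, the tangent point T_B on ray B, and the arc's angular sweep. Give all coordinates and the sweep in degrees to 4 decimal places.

bisector direction at 213.3345° = (-0.835476,-0.549527)
center distance |VC| = r/sin(θ/2) = 3.170229/sin(49.6897°) = 4.157391
C = V + |VC|·bis = (5.7261,23.8095)
T_A = V + ((C−V)·d_A)·d_A = V + 2.6895·d_A = (6.6189,26.8514)
T_B = V + ((C−V)·d_B)·d_B = V + 2.6895·d_B = (8.8729,23.4244)
sweep = 180° − θ = 80.6205°

center=(5.7261,23.8095) T_A=(6.6189,26.8514) T_B=(8.8729,23.4244) sweep=80.6205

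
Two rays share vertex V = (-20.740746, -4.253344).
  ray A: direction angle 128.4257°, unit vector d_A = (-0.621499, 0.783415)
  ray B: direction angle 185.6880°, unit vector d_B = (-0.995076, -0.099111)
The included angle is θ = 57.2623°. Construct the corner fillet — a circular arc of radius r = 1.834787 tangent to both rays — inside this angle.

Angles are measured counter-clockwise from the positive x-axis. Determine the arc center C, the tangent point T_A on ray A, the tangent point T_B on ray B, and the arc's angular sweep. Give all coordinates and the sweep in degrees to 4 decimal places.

center=(-24.2669,-2.7607) T_A=(-22.8295,-1.6204) T_B=(-24.0851,-4.5864) sweep=122.7377

bisector direction at 157.0569° = (-0.920892,0.389818)
center distance |VC| = r/sin(θ/2) = 1.834787/sin(28.6312°) = 3.829101
C = V + |VC|·bis = (-24.2669,-2.7607)
T_A = V + ((C−V)·d_A)·d_A = V + 3.3609·d_A = (-22.8295,-1.6204)
T_B = V + ((C−V)·d_B)·d_B = V + 3.3609·d_B = (-24.0851,-4.5864)
sweep = 180° − θ = 122.7377°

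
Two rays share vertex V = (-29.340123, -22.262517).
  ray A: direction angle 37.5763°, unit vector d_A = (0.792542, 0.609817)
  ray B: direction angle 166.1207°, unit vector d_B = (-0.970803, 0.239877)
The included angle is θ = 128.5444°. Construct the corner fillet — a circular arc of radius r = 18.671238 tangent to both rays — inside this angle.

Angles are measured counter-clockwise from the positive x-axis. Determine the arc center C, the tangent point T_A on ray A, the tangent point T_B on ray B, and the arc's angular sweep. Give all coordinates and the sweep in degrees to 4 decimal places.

center=(-33.5957,-1.9782) T_A=(-22.2096,-16.7760) T_B=(-38.0745,-20.1043) sweep=51.4556

bisector direction at 101.8485° = (-0.205325,0.978694)
center distance |VC| = r/sin(θ/2) = 18.671238/sin(64.2722°) = 20.725866
C = V + |VC|·bis = (-33.5957,-1.9782)
T_A = V + ((C−V)·d_A)·d_A = V + 8.9970·d_A = (-22.2096,-16.7760)
T_B = V + ((C−V)·d_B)·d_B = V + 8.9970·d_B = (-38.0745,-20.1043)
sweep = 180° − θ = 51.4556°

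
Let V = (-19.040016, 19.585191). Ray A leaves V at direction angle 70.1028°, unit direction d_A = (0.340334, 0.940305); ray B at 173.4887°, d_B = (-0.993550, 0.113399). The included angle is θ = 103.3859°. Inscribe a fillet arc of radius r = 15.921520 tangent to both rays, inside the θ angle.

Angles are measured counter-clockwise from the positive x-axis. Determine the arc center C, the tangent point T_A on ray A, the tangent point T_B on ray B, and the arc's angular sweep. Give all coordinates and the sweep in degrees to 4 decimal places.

bisector direction at 121.7957° = (-0.526893,0.849932)
center distance |VC| = r/sin(θ/2) = 15.921520/sin(51.6930°) = 20.289943
C = V + |VC|·bis = (-29.7306,36.8303)
T_A = V + ((C−V)·d_A)·d_A = V + 12.5772·d_A = (-14.7596,31.4116)
T_B = V + ((C−V)·d_B)·d_B = V + 12.5772·d_B = (-31.5361,21.0114)
sweep = 180° − θ = 76.6141°

center=(-29.7306,36.8303) T_A=(-14.7596,31.4116) T_B=(-31.5361,21.0114) sweep=76.6141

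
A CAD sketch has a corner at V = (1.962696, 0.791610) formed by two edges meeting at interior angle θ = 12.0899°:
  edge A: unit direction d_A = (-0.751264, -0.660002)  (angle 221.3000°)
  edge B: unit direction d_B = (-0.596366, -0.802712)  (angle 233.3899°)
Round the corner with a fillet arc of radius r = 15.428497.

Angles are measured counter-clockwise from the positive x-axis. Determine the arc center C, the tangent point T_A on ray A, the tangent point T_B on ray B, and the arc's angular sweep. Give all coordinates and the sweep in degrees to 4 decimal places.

center=(-97.3082,-106.9567) T_A=(-107.4910,-95.3658) T_B=(-84.9236,-116.1578) sweep=167.9101

bisector direction at 227.3450° = (-0.677583,-0.735446)
center distance |VC| = r/sin(θ/2) = 15.428497/sin(6.0450°) = 146.507392
C = V + |VC|·bis = (-97.3082,-106.9567)
T_A = V + ((C−V)·d_A)·d_A = V + 145.6928·d_A = (-107.4910,-95.3658)
T_B = V + ((C−V)·d_B)·d_B = V + 145.6928·d_B = (-84.9236,-116.1578)
sweep = 180° − θ = 167.9101°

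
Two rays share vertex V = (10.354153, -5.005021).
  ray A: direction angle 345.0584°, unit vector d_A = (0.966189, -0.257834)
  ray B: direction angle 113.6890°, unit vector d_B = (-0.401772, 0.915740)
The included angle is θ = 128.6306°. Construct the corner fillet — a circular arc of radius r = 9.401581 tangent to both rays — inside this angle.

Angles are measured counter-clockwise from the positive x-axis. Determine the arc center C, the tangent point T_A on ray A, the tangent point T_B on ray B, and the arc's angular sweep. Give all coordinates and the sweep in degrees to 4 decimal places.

center=(17.1469,2.9129) T_A=(14.7229,-6.1708) T_B=(8.5375,-0.8644) sweep=51.3694

bisector direction at 49.3737° = (0.651123,0.758973)
center distance |VC| = r/sin(θ/2) = 9.401581/sin(64.3153°) = 10.432375
C = V + |VC|·bis = (17.1469,2.9129)
T_A = V + ((C−V)·d_A)·d_A = V + 4.5216·d_A = (14.7229,-6.1708)
T_B = V + ((C−V)·d_B)·d_B = V + 4.5216·d_B = (8.5375,-0.8644)
sweep = 180° − θ = 51.3694°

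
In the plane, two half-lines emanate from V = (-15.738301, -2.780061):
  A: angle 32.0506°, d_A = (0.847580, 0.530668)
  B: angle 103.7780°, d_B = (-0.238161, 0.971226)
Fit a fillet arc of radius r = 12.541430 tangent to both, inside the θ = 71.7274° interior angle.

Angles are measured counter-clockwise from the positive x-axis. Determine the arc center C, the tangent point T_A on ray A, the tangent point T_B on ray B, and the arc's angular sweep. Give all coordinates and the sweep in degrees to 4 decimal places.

center=(-7.6895,17.0561) T_A=(-1.0341,6.4262) T_B=(-19.8700,14.0692) sweep=108.2726

bisector direction at 67.9143° = (0.375993,0.926623)
center distance |VC| = r/sin(θ/2) = 12.541430/sin(35.8637°) = 21.406907
C = V + |VC|·bis = (-7.6895,17.0561)
T_A = V + ((C−V)·d_A)·d_A = V + 17.3484·d_A = (-1.0341,6.4262)
T_B = V + ((C−V)·d_B)·d_B = V + 17.3484·d_B = (-19.8700,14.0692)
sweep = 180° − θ = 108.2726°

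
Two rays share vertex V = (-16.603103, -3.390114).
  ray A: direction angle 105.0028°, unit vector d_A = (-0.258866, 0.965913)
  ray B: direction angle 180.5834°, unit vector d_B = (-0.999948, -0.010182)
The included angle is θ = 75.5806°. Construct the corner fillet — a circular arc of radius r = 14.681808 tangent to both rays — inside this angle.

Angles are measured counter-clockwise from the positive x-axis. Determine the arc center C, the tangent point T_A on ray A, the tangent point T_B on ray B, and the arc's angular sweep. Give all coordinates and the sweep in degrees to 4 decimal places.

bisector direction at 142.7931° = (-0.796457,0.604695)
center distance |VC| = r/sin(θ/2) = 14.681808/sin(37.7903°) = 23.959609
C = V + |VC|·bis = (-35.6859,11.0981)
T_A = V + ((C−V)·d_A)·d_A = V + 18.9343·d_A = (-21.5046,14.8988)
T_B = V + ((C−V)·d_B)·d_B = V + 18.9343·d_B = (-35.5364,-3.5829)
sweep = 180° − θ = 104.4194°

center=(-35.6859,11.0981) T_A=(-21.5046,14.8988) T_B=(-35.5364,-3.5829) sweep=104.4194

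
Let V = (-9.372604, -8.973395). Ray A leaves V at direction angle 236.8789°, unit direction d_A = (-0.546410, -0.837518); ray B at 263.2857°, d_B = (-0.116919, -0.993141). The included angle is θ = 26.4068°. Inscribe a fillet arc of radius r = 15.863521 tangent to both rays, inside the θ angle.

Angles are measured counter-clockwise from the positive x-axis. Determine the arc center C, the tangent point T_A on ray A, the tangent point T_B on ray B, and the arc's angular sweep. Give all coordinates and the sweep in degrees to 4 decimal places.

center=(-33.0329,-74.2713) T_A=(-46.3189,-65.6033) T_B=(-17.2782,-76.1261) sweep=153.5932

bisector direction at 250.0823° = (-0.340670,-0.940183)
center distance |VC| = r/sin(θ/2) = 15.863521/sin(13.2034°) = 69.452367
C = V + |VC|·bis = (-33.0329,-74.2713)
T_A = V + ((C−V)·d_A)·d_A = V + 67.6164·d_A = (-46.3189,-65.6033)
T_B = V + ((C−V)·d_B)·d_B = V + 67.6164·d_B = (-17.2782,-76.1261)
sweep = 180° − θ = 153.5932°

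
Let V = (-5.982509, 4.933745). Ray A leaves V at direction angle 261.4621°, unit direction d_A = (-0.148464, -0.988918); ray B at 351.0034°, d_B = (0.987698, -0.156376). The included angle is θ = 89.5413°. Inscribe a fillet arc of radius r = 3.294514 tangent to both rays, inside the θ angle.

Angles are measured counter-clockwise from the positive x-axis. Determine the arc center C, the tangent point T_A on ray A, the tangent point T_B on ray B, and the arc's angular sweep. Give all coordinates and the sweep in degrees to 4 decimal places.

bisector direction at 306.2328° = (0.591067,-0.806623)
center distance |VC| = r/sin(θ/2) = 3.294514/sin(44.7707°) = 4.677909
C = V + |VC|·bis = (-3.2176,1.1604)
T_A = V + ((C−V)·d_A)·d_A = V + 3.3210·d_A = (-6.4756,1.6496)
T_B = V + ((C−V)·d_B)·d_B = V + 3.3210·d_B = (-2.7024,4.4144)
sweep = 180° − θ = 90.4587°

center=(-3.2176,1.1604) T_A=(-6.4756,1.6496) T_B=(-2.7024,4.4144) sweep=90.4587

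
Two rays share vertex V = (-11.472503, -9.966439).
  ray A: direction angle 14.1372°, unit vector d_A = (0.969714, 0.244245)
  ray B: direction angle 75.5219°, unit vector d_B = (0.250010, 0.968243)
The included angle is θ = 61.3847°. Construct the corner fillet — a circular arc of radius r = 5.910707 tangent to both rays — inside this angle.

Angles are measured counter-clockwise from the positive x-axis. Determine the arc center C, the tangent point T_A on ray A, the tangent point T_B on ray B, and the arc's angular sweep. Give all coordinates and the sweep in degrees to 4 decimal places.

bisector direction at 44.8296° = (0.709207,0.705000)
center distance |VC| = r/sin(θ/2) = 5.910707/sin(30.6924°) = 11.579901
C = V + |VC|·bis = (-3.2600,-1.8026)
T_A = V + ((C−V)·d_A)·d_A = V + 9.9578·d_A = (-1.8163,-7.5343)
T_B = V + ((C−V)·d_B)·d_B = V + 9.9578·d_B = (-8.9830,-0.3249)
sweep = 180° − θ = 118.6153°

center=(-3.2600,-1.8026) T_A=(-1.8163,-7.5343) T_B=(-8.9830,-0.3249) sweep=118.6153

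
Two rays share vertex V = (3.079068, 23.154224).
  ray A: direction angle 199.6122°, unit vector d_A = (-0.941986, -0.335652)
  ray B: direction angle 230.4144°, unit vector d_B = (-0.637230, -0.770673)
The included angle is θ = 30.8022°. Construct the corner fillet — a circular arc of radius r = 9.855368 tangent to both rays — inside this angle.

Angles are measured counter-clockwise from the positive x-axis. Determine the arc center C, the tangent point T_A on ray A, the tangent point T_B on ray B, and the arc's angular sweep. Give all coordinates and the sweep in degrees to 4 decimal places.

center=(-27.3144,1.8620) T_A=(-30.6224,11.1456) T_B=(-19.7191,-4.4182) sweep=149.1978

bisector direction at 215.0133° = (-0.819019,-0.573767)
center distance |VC| = r/sin(θ/2) = 9.855368/sin(15.4011°) = 37.109599
C = V + |VC|·bis = (-27.3144,1.8620)
T_A = V + ((C−V)·d_A)·d_A = V + 35.7770·d_A = (-30.6224,11.1456)
T_B = V + ((C−V)·d_B)·d_B = V + 35.7770·d_B = (-19.7191,-4.4182)
sweep = 180° − θ = 149.1978°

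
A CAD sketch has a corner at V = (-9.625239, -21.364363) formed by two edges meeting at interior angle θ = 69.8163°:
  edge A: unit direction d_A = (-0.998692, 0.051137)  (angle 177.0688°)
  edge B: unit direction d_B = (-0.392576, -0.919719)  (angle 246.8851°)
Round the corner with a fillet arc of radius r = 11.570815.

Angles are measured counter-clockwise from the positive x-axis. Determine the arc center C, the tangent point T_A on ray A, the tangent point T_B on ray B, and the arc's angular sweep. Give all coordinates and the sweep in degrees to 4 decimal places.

bisector direction at 211.9770° = (-0.848261,-0.529578)
center distance |VC| = r/sin(θ/2) = 11.570815/sin(34.9081°) = 20.219417
C = V + |VC|·bis = (-26.7766,-32.0721)
T_A = V + ((C−V)·d_A)·d_A = V + 16.5813·d_A = (-26.1849,-20.5164)
T_B = V + ((C−V)·d_B)·d_B = V + 16.5813·d_B = (-16.1347,-36.6146)
sweep = 180° − θ = 110.1837°

center=(-26.7766,-32.0721) T_A=(-26.1849,-20.5164) T_B=(-16.1347,-36.6146) sweep=110.1837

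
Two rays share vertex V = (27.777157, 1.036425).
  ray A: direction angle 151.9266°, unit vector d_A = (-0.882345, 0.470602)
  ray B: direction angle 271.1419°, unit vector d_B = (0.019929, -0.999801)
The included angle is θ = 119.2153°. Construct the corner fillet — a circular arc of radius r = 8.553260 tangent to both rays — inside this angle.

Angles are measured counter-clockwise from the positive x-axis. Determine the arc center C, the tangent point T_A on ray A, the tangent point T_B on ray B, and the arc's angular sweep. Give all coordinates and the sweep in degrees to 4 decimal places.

center=(19.3256,-4.1497) T_A=(23.3508,3.3973) T_B=(27.8771,-3.9792) sweep=60.7847

bisector direction at 211.5343° = (-0.852328,-0.523008)
center distance |VC| = r/sin(θ/2) = 8.553260/sin(59.6076°) = 9.915889
C = V + |VC|·bis = (19.3256,-4.1497)
T_A = V + ((C−V)·d_A)·d_A = V + 5.0166·d_A = (23.3508,3.3973)
T_B = V + ((C−V)·d_B)·d_B = V + 5.0166·d_B = (27.8771,-3.9792)
sweep = 180° − θ = 60.7847°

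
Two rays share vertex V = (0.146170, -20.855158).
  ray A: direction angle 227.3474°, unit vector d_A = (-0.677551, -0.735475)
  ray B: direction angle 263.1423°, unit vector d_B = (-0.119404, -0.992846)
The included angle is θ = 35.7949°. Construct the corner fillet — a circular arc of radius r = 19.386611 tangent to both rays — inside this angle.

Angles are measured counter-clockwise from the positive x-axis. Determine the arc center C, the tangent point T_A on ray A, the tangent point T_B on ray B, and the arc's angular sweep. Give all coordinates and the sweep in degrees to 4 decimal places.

bisector direction at 245.2449° = (-0.418741,-0.908106)
center distance |VC| = r/sin(θ/2) = 19.386611/sin(17.8974°) = 63.083993
C = V + |VC|·bis = (-26.2697,-78.1421)
T_A = V + ((C−V)·d_A)·d_A = V + 60.0312·d_A = (-40.5281,-65.0067)
T_B = V + ((C−V)·d_B)·d_B = V + 60.0312·d_B = (-7.0218,-80.4569)
sweep = 180° − θ = 144.2051°

center=(-26.2697,-78.1421) T_A=(-40.5281,-65.0067) T_B=(-7.0218,-80.4569) sweep=144.2051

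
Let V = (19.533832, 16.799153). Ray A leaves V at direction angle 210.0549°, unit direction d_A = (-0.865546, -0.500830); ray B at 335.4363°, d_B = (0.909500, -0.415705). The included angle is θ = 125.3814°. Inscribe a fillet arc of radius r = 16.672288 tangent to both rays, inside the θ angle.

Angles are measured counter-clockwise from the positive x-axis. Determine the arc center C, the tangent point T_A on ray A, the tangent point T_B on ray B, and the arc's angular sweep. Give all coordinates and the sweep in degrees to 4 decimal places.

center=(20.4326,-1.9429) T_A=(12.0827,12.4877) T_B=(27.3634,13.2205) sweep=54.6186

bisector direction at 272.7456° = (0.047901,-0.998852)
center distance |VC| = r/sin(θ/2) = 16.672288/sin(62.6907°) = 18.763630
C = V + |VC|·bis = (20.4326,-1.9429)
T_A = V + ((C−V)·d_A)·d_A = V + 8.6086·d_A = (12.0827,12.4877)
T_B = V + ((C−V)·d_B)·d_B = V + 8.6086·d_B = (27.3634,13.2205)
sweep = 180° − θ = 54.6186°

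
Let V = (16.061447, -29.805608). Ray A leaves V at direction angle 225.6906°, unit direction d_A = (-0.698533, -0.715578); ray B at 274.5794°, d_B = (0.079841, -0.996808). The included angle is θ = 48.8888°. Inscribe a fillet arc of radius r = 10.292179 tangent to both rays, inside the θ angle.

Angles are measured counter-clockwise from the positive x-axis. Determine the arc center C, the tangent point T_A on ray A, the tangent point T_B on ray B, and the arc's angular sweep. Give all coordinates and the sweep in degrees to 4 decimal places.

center=(7.6099,-53.1974) T_A=(0.2450,-46.0080) T_B=(17.8692,-52.3757) sweep=131.1112

bisector direction at 250.1350° = (-0.339805,-0.940496)
center distance |VC| = r/sin(θ/2) = 10.292179/sin(24.4444°) = 24.871749
C = V + |VC|·bis = (7.6099,-53.1974)
T_A = V + ((C−V)·d_A)·d_A = V + 22.6423·d_A = (0.2450,-46.0080)
T_B = V + ((C−V)·d_B)·d_B = V + 22.6423·d_B = (17.8692,-52.3757)
sweep = 180° − θ = 131.1112°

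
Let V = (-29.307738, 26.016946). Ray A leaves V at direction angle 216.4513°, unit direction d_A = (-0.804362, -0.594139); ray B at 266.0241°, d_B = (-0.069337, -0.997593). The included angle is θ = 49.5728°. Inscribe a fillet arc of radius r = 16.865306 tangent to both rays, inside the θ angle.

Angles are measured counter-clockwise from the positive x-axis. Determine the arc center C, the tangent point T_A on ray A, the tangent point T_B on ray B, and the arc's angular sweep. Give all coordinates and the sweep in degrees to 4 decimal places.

center=(-48.6648,-9.2484) T_A=(-58.6852,4.3174) T_B=(-31.8401,-10.4178) sweep=130.4272

bisector direction at 241.2377° = (-0.481177,-0.876623)
center distance |VC| = r/sin(θ/2) = 16.865306/sin(24.7864°) = 40.228611
C = V + |VC|·bis = (-48.6648,-9.2484)
T_A = V + ((C−V)·d_A)·d_A = V + 36.5226·d_A = (-58.6852,4.3174)
T_B = V + ((C−V)·d_B)·d_B = V + 36.5226·d_B = (-31.8401,-10.4178)
sweep = 180° − θ = 130.4272°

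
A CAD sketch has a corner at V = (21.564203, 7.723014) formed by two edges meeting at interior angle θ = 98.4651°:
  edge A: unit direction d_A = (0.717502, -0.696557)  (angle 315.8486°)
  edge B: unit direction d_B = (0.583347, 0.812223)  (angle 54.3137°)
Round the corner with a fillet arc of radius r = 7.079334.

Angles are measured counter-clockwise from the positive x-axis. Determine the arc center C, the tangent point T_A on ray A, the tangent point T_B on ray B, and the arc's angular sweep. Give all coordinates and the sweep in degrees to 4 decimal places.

center=(30.8748,8.5509) T_A=(25.9436,3.4714) T_B=(25.1248,12.6806) sweep=81.5349

bisector direction at 5.0811° = (0.996070,0.088567)
center distance |VC| = r/sin(θ/2) = 7.079334/sin(49.2326°) = 9.347307
C = V + |VC|·bis = (30.8748,8.5509)
T_A = V + ((C−V)·d_A)·d_A = V + 6.1037·d_A = (25.9436,3.4714)
T_B = V + ((C−V)·d_B)·d_B = V + 6.1037·d_B = (25.1248,12.6806)
sweep = 180° − θ = 81.5349°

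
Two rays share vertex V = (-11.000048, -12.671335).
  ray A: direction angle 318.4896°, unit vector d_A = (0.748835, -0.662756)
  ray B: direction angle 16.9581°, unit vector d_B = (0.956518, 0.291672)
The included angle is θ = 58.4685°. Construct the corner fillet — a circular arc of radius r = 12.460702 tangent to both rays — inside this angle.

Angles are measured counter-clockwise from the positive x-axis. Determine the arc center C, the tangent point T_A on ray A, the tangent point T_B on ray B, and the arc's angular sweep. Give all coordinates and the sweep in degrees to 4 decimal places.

bisector direction at 347.7238° = (0.977134,-0.212624)
center distance |VC| = r/sin(θ/2) = 12.460702/sin(29.2342°) = 25.514285
C = V + |VC|·bis = (13.9308,-18.0963)
T_A = V + ((C−V)·d_A)·d_A = V + 22.2645·d_A = (5.6724,-27.4273)
T_B = V + ((C−V)·d_B)·d_B = V + 22.2645·d_B = (10.2964,-6.1774)
sweep = 180° − θ = 121.5315°

center=(13.9308,-18.0963) T_A=(5.6724,-27.4273) T_B=(10.2964,-6.1774) sweep=121.5315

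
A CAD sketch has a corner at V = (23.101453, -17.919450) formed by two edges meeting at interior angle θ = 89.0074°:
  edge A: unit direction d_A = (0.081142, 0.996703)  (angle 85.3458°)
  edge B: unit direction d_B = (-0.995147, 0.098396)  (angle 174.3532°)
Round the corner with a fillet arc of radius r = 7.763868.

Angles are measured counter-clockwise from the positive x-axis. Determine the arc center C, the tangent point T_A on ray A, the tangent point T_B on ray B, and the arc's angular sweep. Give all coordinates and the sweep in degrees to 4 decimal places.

center=(16.0042,-9.4160) T_A=(23.7424,-10.0459) T_B=(15.2402,-17.1422) sweep=90.9926

bisector direction at 129.8495° = (-0.640773,0.767730)
center distance |VC| = r/sin(θ/2) = 7.763868/sin(44.5037°) = 11.076124
C = V + |VC|·bis = (16.0042,-9.4160)
T_A = V + ((C−V)·d_A)·d_A = V + 7.8995·d_A = (23.7424,-10.0459)
T_B = V + ((C−V)·d_B)·d_B = V + 7.8995·d_B = (15.2402,-17.1422)
sweep = 180° − θ = 90.9926°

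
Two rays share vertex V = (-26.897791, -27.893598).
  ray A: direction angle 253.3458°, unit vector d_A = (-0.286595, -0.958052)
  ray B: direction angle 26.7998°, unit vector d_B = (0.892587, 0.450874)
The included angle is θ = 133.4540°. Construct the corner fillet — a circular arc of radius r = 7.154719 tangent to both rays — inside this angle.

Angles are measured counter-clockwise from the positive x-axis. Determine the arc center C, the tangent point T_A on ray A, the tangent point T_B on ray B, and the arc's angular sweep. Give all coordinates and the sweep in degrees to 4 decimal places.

bisector direction at 320.0728° = (0.766861,-0.641814)
center distance |VC| = r/sin(θ/2) = 7.154719/sin(66.7270°) = 7.788444
C = V + |VC|·bis = (-20.9251,-32.8923)
T_A = V + ((C−V)·d_A)·d_A = V + 3.0773·d_A = (-27.7797,-30.8418)
T_B = V + ((C−V)·d_B)·d_B = V + 3.0773·d_B = (-24.1510,-26.5061)
sweep = 180° − θ = 46.5460°

center=(-20.9251,-32.8923) T_A=(-27.7797,-30.8418) T_B=(-24.1510,-26.5061) sweep=46.5460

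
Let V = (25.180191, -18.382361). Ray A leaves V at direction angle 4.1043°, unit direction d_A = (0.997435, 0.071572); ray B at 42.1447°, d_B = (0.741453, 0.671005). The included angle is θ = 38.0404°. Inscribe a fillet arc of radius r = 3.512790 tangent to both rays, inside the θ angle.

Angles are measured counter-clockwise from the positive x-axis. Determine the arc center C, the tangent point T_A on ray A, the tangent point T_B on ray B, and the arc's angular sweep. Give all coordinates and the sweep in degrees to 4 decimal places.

bisector direction at 23.1245° = (0.919654,0.392730)
center distance |VC| = r/sin(θ/2) = 3.512790/sin(19.0202°) = 10.778687
C = V + |VC|·bis = (35.0928,-14.1492)
T_A = V + ((C−V)·d_A)·d_A = V + 10.1902·d_A = (35.3443,-17.6530)
T_B = V + ((C−V)·d_B)·d_B = V + 10.1902·d_B = (32.7357,-11.5447)
sweep = 180° − θ = 141.9596°

center=(35.0928,-14.1492) T_A=(35.3443,-17.6530) T_B=(32.7357,-11.5447) sweep=141.9596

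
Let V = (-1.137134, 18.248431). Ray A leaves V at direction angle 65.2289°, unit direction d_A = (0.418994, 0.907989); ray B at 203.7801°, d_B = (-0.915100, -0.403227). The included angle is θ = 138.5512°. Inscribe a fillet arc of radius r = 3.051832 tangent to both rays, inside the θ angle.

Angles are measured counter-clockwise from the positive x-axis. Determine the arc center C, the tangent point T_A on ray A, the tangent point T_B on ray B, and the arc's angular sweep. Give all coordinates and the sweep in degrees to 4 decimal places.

bisector direction at 134.5045° = (-0.700965,0.713195)
center distance |VC| = r/sin(θ/2) = 3.051832/sin(69.2756°) = 3.262967
C = V + |VC|·bis = (-3.4244,20.5756)
T_A = V + ((C−V)·d_A)·d_A = V + 1.1547·d_A = (-0.6533,19.2969)
T_B = V + ((C−V)·d_B)·d_B = V + 1.1547·d_B = (-2.1938,17.7828)
sweep = 180° − θ = 41.4488°

center=(-3.4244,20.5756) T_A=(-0.6533,19.2969) T_B=(-2.1938,17.7828) sweep=41.4488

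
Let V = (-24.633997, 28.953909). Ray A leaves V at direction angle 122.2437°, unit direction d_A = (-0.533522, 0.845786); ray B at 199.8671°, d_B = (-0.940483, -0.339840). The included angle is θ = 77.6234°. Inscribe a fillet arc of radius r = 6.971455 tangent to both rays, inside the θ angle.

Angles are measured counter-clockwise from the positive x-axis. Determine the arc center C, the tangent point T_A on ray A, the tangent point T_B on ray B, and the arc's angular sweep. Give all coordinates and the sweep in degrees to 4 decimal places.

bisector direction at 161.0554° = (-0.945833,0.324654)
center distance |VC| = r/sin(θ/2) = 6.971455/sin(38.8117°) = 11.122953
C = V + |VC|·bis = (-35.1545,32.5650)
T_A = V + ((C−V)·d_A)·d_A = V + 8.6671·d_A = (-29.2581,36.2844)
T_B = V + ((C−V)·d_B)·d_B = V + 8.6671·d_B = (-32.7853,26.0085)
sweep = 180° − θ = 102.3766°

center=(-35.1545,32.5650) T_A=(-29.2581,36.2844) T_B=(-32.7853,26.0085) sweep=102.3766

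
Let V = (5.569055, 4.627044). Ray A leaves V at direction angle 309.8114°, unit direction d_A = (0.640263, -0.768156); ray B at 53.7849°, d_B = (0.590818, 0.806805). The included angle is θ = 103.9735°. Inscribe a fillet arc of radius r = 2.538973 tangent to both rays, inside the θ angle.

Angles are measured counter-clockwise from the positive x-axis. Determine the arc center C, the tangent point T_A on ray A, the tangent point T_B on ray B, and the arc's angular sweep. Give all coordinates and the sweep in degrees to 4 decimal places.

bisector direction at 1.7982° = (0.999508,0.031378)
center distance |VC| = r/sin(θ/2) = 2.538973/sin(51.9868°) = 3.222585
C = V + |VC|·bis = (8.7901,4.7282)
T_A = V + ((C−V)·d_A)·d_A = V + 1.9846·d_A = (6.8397,3.1026)
T_B = V + ((C−V)·d_B)·d_B = V + 1.9846·d_B = (6.7416,6.2282)
sweep = 180° − θ = 76.0265°

center=(8.7901,4.7282) T_A=(6.8397,3.1026) T_B=(6.7416,6.2282) sweep=76.0265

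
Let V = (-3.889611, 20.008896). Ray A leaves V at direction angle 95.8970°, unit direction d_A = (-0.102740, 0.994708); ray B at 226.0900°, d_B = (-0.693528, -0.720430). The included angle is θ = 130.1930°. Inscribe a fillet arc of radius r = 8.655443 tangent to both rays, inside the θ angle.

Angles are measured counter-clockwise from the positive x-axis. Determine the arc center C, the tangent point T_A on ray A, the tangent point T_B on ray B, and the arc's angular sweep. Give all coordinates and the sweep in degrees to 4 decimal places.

bisector direction at 160.9935° = (-0.945482,0.325675)
center distance |VC| = r/sin(θ/2) = 8.655443/sin(65.0965°) = 9.542744
C = V + |VC|·bis = (-12.9121,23.1167)
T_A = V + ((C−V)·d_A)·d_A = V + 4.0184·d_A = (-4.3025,24.0060)
T_B = V + ((C−V)·d_B)·d_B = V + 4.0184·d_B = (-6.6765,17.1139)
sweep = 180° − θ = 49.8070°

center=(-12.9121,23.1167) T_A=(-4.3025,24.0060) T_B=(-6.6765,17.1139) sweep=49.8070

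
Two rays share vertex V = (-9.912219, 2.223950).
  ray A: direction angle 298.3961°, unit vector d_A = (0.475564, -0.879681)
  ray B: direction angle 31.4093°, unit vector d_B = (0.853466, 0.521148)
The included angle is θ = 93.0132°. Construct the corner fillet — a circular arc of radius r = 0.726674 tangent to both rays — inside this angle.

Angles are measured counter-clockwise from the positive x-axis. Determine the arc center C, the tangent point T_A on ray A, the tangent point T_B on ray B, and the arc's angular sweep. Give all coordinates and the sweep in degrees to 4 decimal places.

bisector direction at 344.9027° = (0.965485,-0.260459)
center distance |VC| = r/sin(θ/2) = 0.726674/sin(46.5066°) = 1.001682
C = V + |VC|·bis = (-8.9451,1.9631)
T_A = V + ((C−V)·d_A)·d_A = V + 0.6894·d_A = (-9.5844,1.6175)
T_B = V + ((C−V)·d_B)·d_B = V + 0.6894·d_B = (-9.3238,2.5832)
sweep = 180° − θ = 86.9868°

center=(-8.9451,1.9631) T_A=(-9.5844,1.6175) T_B=(-9.3238,2.5832) sweep=86.9868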